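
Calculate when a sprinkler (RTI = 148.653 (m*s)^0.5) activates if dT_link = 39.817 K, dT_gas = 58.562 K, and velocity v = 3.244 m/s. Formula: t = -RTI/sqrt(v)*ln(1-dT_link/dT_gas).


dT_link/dT_gas = 0.67991
ln(1 - 0.67991) = -1.1392
t = -148.653 / sqrt(3.244) * -1.1392 = 94.019 s

94.019 s


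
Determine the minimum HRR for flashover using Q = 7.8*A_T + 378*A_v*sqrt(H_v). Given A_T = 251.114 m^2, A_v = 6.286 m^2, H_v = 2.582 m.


7.8*A_T = 1958.7
sqrt(H_v) = 1.6069
378*A_v*sqrt(H_v) = 3818.1
Q = 1958.7 + 3818.1 = 5776.8 kW

5776.8 kW


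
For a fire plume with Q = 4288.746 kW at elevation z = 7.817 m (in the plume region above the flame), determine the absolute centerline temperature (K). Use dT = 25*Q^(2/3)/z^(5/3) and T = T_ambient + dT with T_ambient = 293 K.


Q^(2/3) = 263.97
z^(5/3) = 30.789
dT = 25 * 263.97 / 30.789 = 214.34 K
T = 293 + 214.34 = 507.34 K

507.34 K


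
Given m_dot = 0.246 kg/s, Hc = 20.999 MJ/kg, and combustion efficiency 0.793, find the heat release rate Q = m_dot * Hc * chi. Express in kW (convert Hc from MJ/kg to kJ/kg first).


Hc = 20.999 MJ/kg = 20.999 * 1000 kJ/kg = 20999 kJ/kg
Q = 0.246 kg/s * 20999 kJ/kg * 0.793 = 4096.4 kW

4096.4 kW


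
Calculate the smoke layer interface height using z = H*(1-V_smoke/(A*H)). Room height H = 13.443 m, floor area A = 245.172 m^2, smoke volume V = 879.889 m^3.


V/(A*H) = 0.26697
1 - 0.26697 = 0.73303
z = 13.443 * 0.73303 = 9.8541 m

9.8541 m


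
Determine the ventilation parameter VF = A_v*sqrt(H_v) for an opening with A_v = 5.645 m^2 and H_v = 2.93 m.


sqrt(H_v) = 1.7117
VF = 5.645 * 1.7117 = 9.6627 m^(5/2)

9.6627 m^(5/2)


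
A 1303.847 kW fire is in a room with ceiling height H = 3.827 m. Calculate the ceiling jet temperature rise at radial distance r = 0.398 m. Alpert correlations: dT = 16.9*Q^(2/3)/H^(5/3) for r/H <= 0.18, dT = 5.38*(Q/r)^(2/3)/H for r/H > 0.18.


r/H = 0.398 / 3.827 = 0.10400
r/H <= 0.18, so dT = 16.9*Q^(2/3)/H^(5/3)
Q^(2/3) = 119.35
H^(5/3) = 9.3633
dT = 16.9 * 119.35 / 9.3633 = 215.41 K

215.41 K


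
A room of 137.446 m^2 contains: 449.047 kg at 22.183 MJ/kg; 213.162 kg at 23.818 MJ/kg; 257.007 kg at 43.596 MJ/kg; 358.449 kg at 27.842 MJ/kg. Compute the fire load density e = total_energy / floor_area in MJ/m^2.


Total energy = 449.047*22.183 + 213.162*23.818 + 257.007*43.596 + 358.449*27.842
= 9961.210 + 5077.093 + 11204.48 + 9979.937
= 36222.72 MJ
e = 36222.72 / 137.446 = 263.54 MJ/m^2

263.54 MJ/m^2


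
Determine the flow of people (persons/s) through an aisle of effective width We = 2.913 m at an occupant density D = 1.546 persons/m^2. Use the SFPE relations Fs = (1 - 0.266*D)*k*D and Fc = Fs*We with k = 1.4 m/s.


1 - 0.266*D = 1 - 0.266*1.546 = 0.58876
Fs = 0.58876 * 1.4 * 1.546 = 1.2743 persons/(s*m)
Fc = 1.2743 * 2.913 = 3.7121 persons/s

3.7121 persons/s


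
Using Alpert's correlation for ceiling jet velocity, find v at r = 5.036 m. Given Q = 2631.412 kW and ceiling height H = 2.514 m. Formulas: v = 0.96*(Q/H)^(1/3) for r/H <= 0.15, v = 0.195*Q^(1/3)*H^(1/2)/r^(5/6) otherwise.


r/H = 5.036 / 2.514 = 2.0032
r/H > 0.15, so v = 0.195*Q^(1/3)*H^(1/2)/r^(5/6)
Q^(1/3) = 13.806
H^(1/2) = 1.5856
r^(5/6) = 3.8466
v = 0.195 * 13.806 * 1.5856 / 3.8466 = 1.1097 m/s

1.1097 m/s


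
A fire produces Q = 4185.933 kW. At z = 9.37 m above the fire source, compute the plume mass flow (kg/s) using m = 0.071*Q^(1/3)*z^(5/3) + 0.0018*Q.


Q^(1/3) = 16.116
z^(5/3) = 41.645
First term = 0.071 * 16.116 * 41.645 = 47.653
Second term = 0.0018 * 4185.933 = 7.5347
m = 55.187 kg/s

55.187 kg/s


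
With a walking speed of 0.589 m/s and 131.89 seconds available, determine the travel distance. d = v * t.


d = 0.589 * 131.89 = 77.683 m

77.683 m


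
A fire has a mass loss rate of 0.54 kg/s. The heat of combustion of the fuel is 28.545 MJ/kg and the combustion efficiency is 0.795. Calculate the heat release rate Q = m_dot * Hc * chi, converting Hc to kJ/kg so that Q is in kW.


Hc = 28.545 MJ/kg = 28.545 * 1000 kJ/kg = 28545 kJ/kg
Q = 0.54 kg/s * 28545 kJ/kg * 0.795 = 12254 kW

12254 kW


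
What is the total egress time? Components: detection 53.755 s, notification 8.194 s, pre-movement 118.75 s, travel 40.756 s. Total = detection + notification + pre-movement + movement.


Total = 53.755 + 8.194 + 118.75 + 40.756 = 221.455 s

221.455 s


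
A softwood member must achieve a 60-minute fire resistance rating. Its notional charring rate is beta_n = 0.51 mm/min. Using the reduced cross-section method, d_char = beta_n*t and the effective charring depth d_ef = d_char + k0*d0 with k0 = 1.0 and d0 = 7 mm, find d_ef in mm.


d_char = 0.51 * 60 = 30.6 mm
d_ef = 30.6 + 1.0*7 = 37.6 mm

37.6 mm


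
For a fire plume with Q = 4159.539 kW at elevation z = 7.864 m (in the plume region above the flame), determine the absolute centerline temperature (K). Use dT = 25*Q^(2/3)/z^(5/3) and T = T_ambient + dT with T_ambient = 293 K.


Q^(2/3) = 258.64
z^(5/3) = 31.098
dT = 25 * 258.64 / 31.098 = 207.92 K
T = 293 + 207.92 = 500.92 K

500.92 K


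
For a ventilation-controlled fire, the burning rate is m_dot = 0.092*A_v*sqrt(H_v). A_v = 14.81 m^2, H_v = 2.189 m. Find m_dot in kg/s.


sqrt(H_v) = 1.4795
m_dot = 0.092 * 14.81 * 1.4795 = 2.0159 kg/s

2.0159 kg/s


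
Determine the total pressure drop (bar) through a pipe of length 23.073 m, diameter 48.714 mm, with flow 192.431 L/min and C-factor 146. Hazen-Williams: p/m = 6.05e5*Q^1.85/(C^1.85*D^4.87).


Q^1.85 = 16823
C^1.85 = 10094
D^4.87 = 1.6553e+08
p/m = 0.0060917 bar/m
p_total = 0.0060917 * 23.073 = 0.14055 bar

0.14055 bar


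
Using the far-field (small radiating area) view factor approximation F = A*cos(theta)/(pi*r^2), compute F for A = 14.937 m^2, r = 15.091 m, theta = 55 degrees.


cos(55 deg) = 0.57358
pi*r^2 = 715.46
F = 14.937 * 0.57358 / 715.46 = 0.011975

0.011975


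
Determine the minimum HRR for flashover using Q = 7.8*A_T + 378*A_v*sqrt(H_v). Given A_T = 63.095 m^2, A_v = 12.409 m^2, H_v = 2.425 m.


7.8*A_T = 492.141
sqrt(H_v) = 1.5572
378*A_v*sqrt(H_v) = 7304.4
Q = 492.141 + 7304.4 = 7796.5 kW

7796.5 kW


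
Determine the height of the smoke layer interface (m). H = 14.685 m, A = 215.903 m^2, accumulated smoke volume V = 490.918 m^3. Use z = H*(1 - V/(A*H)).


V/(A*H) = 0.15484
1 - 0.15484 = 0.84516
z = 14.685 * 0.84516 = 12.411 m

12.411 m


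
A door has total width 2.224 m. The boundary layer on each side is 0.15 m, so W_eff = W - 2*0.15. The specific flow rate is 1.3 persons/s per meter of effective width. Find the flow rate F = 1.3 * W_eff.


W_eff = 2.224 - 0.30 = 1.924 m
F = 1.3 * 1.924 = 2.5012 persons/s

2.5012 persons/s


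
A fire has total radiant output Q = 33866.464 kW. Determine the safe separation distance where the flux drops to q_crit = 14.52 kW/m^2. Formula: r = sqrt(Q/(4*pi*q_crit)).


4*pi*q_crit = 182.46
Q/(4*pi*q_crit) = 185.61
r = sqrt(185.61) = 13.624 m

13.624 m


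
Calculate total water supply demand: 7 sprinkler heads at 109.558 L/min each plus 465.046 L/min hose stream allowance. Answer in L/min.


Sprinkler demand = 7 * 109.558 = 766.906 L/min
Total = 766.906 + 465.046 = 1231.952 L/min

1231.952 L/min


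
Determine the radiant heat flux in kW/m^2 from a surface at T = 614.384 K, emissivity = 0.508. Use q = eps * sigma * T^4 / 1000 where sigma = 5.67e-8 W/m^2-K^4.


T^4 = 1.4248e+11
q = 0.508 * 5.67e-8 * 1.4248e+11 / 1000 = 4.1040 kW/m^2

4.1040 kW/m^2


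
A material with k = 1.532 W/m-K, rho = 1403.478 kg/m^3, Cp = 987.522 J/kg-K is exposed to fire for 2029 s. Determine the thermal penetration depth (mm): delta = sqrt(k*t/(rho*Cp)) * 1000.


alpha = 1.532 / (1403.478 * 987.522) = 1.1054e-06 m^2/s
alpha * t = 0.0022428
delta = sqrt(0.0022428) * 1000 = 47.358 mm

47.358 mm


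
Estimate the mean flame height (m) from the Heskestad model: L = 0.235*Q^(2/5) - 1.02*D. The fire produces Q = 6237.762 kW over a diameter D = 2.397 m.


Q^(2/5) = 32.962
0.235 * Q^(2/5) = 7.7460
1.02 * D = 2.4449
L = 5.3011 m

5.3011 m


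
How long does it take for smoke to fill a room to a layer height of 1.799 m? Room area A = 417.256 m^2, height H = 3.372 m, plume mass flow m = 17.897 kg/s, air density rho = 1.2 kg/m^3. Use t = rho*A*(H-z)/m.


H - z = 1.573 m
t = 1.2 * 417.256 * 1.573 / 17.897 = 44.008 s

44.008 s


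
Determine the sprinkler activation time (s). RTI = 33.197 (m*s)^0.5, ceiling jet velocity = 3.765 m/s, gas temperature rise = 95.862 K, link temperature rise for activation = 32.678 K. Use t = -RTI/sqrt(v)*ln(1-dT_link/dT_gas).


dT_link/dT_gas = 0.34089
ln(1 - 0.34089) = -0.41686
t = -33.197 / sqrt(3.765) * -0.41686 = 7.1319 s

7.1319 s


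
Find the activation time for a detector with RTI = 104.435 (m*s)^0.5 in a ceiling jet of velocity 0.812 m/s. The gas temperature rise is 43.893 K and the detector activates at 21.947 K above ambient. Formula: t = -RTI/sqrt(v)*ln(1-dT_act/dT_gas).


dT_act/dT_gas = 0.50001
ln(1 - 0.50001) = -0.69317
t = -104.435 / sqrt(0.812) * -0.69317 = 80.336 s

80.336 s


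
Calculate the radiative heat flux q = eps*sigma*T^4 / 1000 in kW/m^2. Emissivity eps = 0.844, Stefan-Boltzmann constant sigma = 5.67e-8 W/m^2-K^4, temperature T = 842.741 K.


T^4 = 5.0440e+11
q = 0.844 * 5.67e-8 * 5.0440e+11 / 1000 = 24.138 kW/m^2

24.138 kW/m^2


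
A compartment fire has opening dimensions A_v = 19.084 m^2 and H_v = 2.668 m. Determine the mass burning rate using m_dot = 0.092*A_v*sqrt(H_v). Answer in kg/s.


sqrt(H_v) = 1.6334
m_dot = 0.092 * 19.084 * 1.6334 = 2.8678 kg/s

2.8678 kg/s


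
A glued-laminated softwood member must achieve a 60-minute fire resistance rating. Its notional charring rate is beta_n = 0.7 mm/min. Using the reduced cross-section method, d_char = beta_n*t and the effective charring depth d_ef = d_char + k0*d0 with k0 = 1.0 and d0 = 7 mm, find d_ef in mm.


d_char = 0.7 * 60 = 42 mm
d_ef = 42 + 1.0*7 = 49 mm

49 mm


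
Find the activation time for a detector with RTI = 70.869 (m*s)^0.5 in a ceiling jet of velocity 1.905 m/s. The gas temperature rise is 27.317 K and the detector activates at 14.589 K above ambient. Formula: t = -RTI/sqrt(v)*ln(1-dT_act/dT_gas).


dT_act/dT_gas = 0.53406
ln(1 - 0.53406) = -0.76370
t = -70.869 / sqrt(1.905) * -0.76370 = 39.213 s

39.213 s


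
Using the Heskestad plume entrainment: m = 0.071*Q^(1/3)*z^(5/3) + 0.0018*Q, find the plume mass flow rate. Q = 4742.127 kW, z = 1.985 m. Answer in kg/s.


Q^(1/3) = 16.801
z^(5/3) = 3.1352
First term = 0.071 * 16.801 * 3.1352 = 3.7398
Second term = 0.0018 * 4742.127 = 8.5358
m = 12.276 kg/s

12.276 kg/s


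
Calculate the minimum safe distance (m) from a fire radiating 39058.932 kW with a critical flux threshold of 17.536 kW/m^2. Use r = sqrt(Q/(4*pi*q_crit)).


4*pi*q_crit = 220.36
Q/(4*pi*q_crit) = 177.25
r = sqrt(177.25) = 13.313 m

13.313 m


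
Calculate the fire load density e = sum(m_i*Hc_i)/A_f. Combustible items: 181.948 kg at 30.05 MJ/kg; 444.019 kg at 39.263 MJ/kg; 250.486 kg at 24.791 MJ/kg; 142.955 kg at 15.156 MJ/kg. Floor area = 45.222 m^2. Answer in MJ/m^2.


Total energy = 181.948*30.05 + 444.019*39.263 + 250.486*24.791 + 142.955*15.156
= 5467.537 + 17433.52 + 6209.798 + 2166.626
= 31277.48 MJ
e = 31277.48 / 45.222 = 691.64 MJ/m^2

691.64 MJ/m^2


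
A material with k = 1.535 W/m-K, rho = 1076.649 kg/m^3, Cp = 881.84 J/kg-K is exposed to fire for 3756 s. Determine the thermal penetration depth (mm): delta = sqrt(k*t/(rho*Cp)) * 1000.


alpha = 1.535 / (1076.649 * 881.84) = 1.6168e-06 m^2/s
alpha * t = 0.0060725
delta = sqrt(0.0060725) * 1000 = 77.926 mm

77.926 mm


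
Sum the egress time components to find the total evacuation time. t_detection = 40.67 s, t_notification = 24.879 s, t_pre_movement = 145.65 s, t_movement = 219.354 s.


Total = 40.67 + 24.879 + 145.65 + 219.354 = 430.553 s

430.553 s


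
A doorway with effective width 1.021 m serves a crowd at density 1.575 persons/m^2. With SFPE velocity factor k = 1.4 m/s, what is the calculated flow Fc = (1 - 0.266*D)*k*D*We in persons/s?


1 - 0.266*D = 1 - 0.266*1.575 = 0.58105
Fs = 0.58105 * 1.4 * 1.575 = 1.2812 persons/(s*m)
Fc = 1.2812 * 1.021 = 1.3081 persons/s

1.3081 persons/s


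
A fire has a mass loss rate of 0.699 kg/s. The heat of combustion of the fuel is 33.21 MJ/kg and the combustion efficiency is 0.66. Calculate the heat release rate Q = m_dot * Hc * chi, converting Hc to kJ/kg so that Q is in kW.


Hc = 33.21 MJ/kg = 33.21 * 1000 kJ/kg = 33210 kJ/kg
Q = 0.699 kg/s * 33210 kJ/kg * 0.66 = 15321 kW

15321 kW


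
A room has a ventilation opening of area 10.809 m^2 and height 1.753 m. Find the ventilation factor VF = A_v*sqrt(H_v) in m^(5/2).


sqrt(H_v) = 1.3240
VF = 10.809 * 1.3240 = 14.311 m^(5/2)

14.311 m^(5/2)


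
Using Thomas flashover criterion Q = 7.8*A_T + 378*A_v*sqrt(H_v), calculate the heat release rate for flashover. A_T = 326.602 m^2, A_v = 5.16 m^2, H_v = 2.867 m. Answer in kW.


7.8*A_T = 2547.5
sqrt(H_v) = 1.6932
378*A_v*sqrt(H_v) = 3302.6
Q = 2547.5 + 3302.6 = 5850.1 kW

5850.1 kW


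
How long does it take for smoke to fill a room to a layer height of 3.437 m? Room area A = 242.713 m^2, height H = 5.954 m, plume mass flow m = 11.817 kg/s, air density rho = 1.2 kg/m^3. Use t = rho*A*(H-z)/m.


H - z = 2.517 m
t = 1.2 * 242.713 * 2.517 / 11.817 = 62.037 s

62.037 s


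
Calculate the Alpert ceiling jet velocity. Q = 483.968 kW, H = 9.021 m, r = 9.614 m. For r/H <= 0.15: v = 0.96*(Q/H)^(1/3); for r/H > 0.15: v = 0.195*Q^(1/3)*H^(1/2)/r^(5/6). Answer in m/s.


r/H = 9.614 / 9.021 = 1.0657
r/H > 0.15, so v = 0.195*Q^(1/3)*H^(1/2)/r^(5/6)
Q^(1/3) = 7.8513
H^(1/2) = 3.0035
r^(5/6) = 6.5931
v = 0.195 * 7.8513 * 3.0035 / 6.5931 = 0.69745 m/s

0.69745 m/s


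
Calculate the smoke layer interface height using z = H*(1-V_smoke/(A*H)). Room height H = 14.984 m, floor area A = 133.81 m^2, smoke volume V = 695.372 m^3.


V/(A*H) = 0.34682
1 - 0.34682 = 0.65318
z = 14.984 * 0.65318 = 9.7873 m

9.7873 m


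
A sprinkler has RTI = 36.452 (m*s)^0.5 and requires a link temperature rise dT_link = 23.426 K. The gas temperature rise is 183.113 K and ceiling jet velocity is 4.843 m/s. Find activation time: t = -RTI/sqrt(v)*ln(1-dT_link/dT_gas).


dT_link/dT_gas = 0.12793
ln(1 - 0.12793) = -0.13689
t = -36.452 / sqrt(4.843) * -0.13689 = 2.2674 s

2.2674 s


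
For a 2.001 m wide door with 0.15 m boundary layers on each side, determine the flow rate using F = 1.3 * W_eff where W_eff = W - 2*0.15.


W_eff = 2.001 - 0.30 = 1.701 m
F = 1.3 * 1.701 = 2.2113 persons/s

2.2113 persons/s


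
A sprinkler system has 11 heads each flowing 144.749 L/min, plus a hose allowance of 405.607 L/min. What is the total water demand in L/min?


Sprinkler demand = 11 * 144.749 = 1592.239 L/min
Total = 1592.239 + 405.607 = 1997.846 L/min

1997.846 L/min


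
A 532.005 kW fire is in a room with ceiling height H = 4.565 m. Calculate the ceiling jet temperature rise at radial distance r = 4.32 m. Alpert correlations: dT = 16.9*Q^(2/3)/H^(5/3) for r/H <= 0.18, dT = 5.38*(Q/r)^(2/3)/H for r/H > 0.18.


r/H = 4.32 / 4.565 = 0.94633
r/H > 0.18, so dT = 5.38*(Q/r)^(2/3)/H
Q/r = 123.15
(Q/r)^(2/3) = 24.753
dT = 5.38 * 24.753 / 4.565 = 29.172 K

29.172 K


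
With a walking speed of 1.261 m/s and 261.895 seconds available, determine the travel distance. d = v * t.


d = 1.261 * 261.895 = 330.25 m

330.25 m


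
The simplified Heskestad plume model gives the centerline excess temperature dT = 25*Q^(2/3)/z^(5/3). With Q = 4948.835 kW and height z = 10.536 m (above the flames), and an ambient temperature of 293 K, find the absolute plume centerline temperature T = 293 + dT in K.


Q^(2/3) = 290.40
z^(5/3) = 50.636
dT = 25 * 290.40 / 50.636 = 143.38 K
T = 293 + 143.38 = 436.38 K

436.38 K


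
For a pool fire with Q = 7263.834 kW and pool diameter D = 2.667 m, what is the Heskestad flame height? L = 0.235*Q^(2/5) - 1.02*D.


Q^(2/5) = 35.032
0.235 * Q^(2/5) = 8.2325
1.02 * D = 2.7203
L = 5.5122 m

5.5122 m


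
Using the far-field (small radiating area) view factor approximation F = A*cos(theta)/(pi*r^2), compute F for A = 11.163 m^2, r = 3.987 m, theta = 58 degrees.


cos(58 deg) = 0.52992
pi*r^2 = 49.939
F = 11.163 * 0.52992 / 49.939 = 0.11845

0.11845


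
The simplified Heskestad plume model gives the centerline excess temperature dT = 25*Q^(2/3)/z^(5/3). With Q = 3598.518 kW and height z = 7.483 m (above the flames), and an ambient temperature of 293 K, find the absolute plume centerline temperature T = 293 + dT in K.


Q^(2/3) = 234.83
z^(5/3) = 28.628
dT = 25 * 234.83 / 28.628 = 205.07 K
T = 293 + 205.07 = 498.07 K

498.07 K


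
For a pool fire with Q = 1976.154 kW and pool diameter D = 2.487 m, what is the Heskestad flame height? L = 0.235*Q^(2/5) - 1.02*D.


Q^(2/5) = 20.813
0.235 * Q^(2/5) = 4.8910
1.02 * D = 2.5367
L = 2.3542 m

2.3542 m


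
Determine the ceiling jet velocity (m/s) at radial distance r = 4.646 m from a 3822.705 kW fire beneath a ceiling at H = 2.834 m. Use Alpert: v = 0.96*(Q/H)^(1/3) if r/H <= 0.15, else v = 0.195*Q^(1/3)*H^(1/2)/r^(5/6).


r/H = 4.646 / 2.834 = 1.6394
r/H > 0.15, so v = 0.195*Q^(1/3)*H^(1/2)/r^(5/6)
Q^(1/3) = 15.636
H^(1/2) = 1.6834
r^(5/6) = 3.5967
v = 0.195 * 15.636 * 1.6834 / 3.5967 = 1.4271 m/s

1.4271 m/s


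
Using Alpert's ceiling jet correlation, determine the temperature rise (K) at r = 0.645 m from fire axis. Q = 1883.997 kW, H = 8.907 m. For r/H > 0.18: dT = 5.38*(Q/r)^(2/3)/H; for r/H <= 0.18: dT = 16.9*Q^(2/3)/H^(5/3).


r/H = 0.645 / 8.907 = 0.072415
r/H <= 0.18, so dT = 16.9*Q^(2/3)/H^(5/3)
Q^(2/3) = 152.54
H^(5/3) = 38.272
dT = 16.9 * 152.54 / 38.272 = 67.358 K

67.358 K


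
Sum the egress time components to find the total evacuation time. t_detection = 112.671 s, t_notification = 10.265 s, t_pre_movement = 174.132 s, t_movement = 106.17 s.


Total = 112.671 + 10.265 + 174.132 + 106.17 = 403.238 s

403.238 s


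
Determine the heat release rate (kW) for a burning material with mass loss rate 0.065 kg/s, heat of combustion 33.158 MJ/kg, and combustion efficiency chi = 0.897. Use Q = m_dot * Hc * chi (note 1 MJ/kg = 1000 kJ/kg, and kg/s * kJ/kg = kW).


Hc = 33.158 MJ/kg = 33.158 * 1000 kJ/kg = 33158 kJ/kg
Q = 0.065 kg/s * 33158 kJ/kg * 0.897 = 1933.3 kW

1933.3 kW


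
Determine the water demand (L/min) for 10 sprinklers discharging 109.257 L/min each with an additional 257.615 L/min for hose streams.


Sprinkler demand = 10 * 109.257 = 1092.57 L/min
Total = 1092.57 + 257.615 = 1350.185 L/min

1350.185 L/min


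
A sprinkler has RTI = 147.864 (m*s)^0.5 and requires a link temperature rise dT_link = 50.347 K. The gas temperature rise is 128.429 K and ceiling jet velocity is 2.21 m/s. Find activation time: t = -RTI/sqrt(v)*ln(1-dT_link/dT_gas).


dT_link/dT_gas = 0.39202
ln(1 - 0.39202) = -0.49762
t = -147.864 / sqrt(2.21) * -0.49762 = 49.495 s

49.495 s


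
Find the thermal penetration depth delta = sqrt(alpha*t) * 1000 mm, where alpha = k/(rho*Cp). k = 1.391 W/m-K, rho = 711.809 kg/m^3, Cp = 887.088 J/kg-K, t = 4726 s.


alpha = 1.391 / (711.809 * 887.088) = 2.2029e-06 m^2/s
alpha * t = 0.010411
delta = sqrt(0.010411) * 1000 = 102.03 mm

102.03 mm


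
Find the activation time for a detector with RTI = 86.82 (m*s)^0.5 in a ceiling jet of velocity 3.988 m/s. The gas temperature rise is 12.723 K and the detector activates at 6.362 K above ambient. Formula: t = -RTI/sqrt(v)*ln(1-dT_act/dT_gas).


dT_act/dT_gas = 0.50004
ln(1 - 0.50004) = -0.69323
t = -86.82 / sqrt(3.988) * -0.69323 = 30.138 s

30.138 s


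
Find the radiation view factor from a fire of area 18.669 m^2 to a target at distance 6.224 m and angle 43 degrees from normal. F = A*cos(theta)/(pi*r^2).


cos(43 deg) = 0.73135
pi*r^2 = 121.70
F = 18.669 * 0.73135 / 121.70 = 0.11219

0.11219


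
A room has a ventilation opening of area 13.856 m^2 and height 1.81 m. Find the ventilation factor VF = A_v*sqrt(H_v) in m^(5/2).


sqrt(H_v) = 1.3454
VF = 13.856 * 1.3454 = 18.641 m^(5/2)

18.641 m^(5/2)


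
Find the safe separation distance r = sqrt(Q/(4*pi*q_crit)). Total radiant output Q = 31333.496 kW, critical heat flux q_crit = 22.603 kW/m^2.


4*pi*q_crit = 284.04
Q/(4*pi*q_crit) = 110.31
r = sqrt(110.31) = 10.503 m

10.503 m


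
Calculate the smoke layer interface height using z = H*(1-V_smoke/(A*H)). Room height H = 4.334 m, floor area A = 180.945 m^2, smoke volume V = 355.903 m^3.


V/(A*H) = 0.45383
1 - 0.45383 = 0.54617
z = 4.334 * 0.54617 = 2.3671 m

2.3671 m


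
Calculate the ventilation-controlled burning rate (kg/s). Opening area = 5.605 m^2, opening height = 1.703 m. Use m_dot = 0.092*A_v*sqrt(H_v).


sqrt(H_v) = 1.3050
m_dot = 0.092 * 5.605 * 1.3050 = 0.67293 kg/s

0.67293 kg/s


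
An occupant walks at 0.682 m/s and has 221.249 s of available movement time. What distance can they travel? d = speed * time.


d = 0.682 * 221.249 = 150.89 m

150.89 m


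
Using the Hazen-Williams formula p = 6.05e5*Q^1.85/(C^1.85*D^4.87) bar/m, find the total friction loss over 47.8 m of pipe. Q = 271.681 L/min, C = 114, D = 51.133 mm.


Q^1.85 = 31843
C^1.85 = 6386.7
D^4.87 = 2.0959e+08
p/m = 0.014392 bar/m
p_total = 0.014392 * 47.8 = 0.68793 bar

0.68793 bar


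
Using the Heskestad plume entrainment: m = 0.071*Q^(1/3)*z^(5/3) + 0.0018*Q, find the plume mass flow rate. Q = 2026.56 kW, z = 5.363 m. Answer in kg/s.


Q^(1/3) = 12.655
z^(5/3) = 16.432
First term = 0.071 * 12.655 * 16.432 = 14.764
Second term = 0.0018 * 2026.56 = 3.6478
m = 18.411 kg/s

18.411 kg/s


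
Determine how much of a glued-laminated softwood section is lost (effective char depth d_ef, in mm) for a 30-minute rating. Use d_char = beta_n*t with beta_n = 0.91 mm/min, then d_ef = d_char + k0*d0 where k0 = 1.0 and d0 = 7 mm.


d_char = 0.91 * 30 = 27.3 mm
d_ef = 27.3 + 1.0*7 = 34.3 mm

34.3 mm


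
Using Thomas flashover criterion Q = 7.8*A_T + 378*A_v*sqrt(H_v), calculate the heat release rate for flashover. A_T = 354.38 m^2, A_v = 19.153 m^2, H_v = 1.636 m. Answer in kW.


7.8*A_T = 2764.164
sqrt(H_v) = 1.2791
378*A_v*sqrt(H_v) = 9260.2
Q = 2764.164 + 9260.2 = 12024 kW

12024 kW


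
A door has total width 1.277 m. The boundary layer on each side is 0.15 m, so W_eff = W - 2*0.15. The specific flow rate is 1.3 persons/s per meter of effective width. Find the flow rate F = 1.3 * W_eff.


W_eff = 1.277 - 0.30 = 0.977 m
F = 1.3 * 0.977 = 1.2701 persons/s

1.2701 persons/s


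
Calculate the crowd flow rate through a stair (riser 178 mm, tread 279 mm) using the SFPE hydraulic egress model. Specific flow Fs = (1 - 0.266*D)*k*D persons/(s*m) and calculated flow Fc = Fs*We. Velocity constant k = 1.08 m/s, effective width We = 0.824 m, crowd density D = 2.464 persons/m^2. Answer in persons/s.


1 - 0.266*D = 1 - 0.266*2.464 = 0.34458
Fs = 0.34458 * 1.08 * 2.464 = 0.91696 persons/(s*m)
Fc = 0.91696 * 0.824 = 0.75557 persons/s

0.75557 persons/s


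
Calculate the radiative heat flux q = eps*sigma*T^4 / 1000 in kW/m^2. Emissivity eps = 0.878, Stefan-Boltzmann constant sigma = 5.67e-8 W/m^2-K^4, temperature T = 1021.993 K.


T^4 = 1.0909e+12
q = 0.878 * 5.67e-8 * 1.0909e+12 / 1000 = 54.309 kW/m^2

54.309 kW/m^2


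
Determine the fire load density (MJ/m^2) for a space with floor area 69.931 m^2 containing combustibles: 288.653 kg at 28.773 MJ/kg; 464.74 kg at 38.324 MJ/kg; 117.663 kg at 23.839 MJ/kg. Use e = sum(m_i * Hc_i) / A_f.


Total energy = 288.653*28.773 + 464.74*38.324 + 117.663*23.839
= 8305.413 + 17810.70 + 2804.968
= 28921.08 MJ
e = 28921.08 / 69.931 = 413.57 MJ/m^2

413.57 MJ/m^2


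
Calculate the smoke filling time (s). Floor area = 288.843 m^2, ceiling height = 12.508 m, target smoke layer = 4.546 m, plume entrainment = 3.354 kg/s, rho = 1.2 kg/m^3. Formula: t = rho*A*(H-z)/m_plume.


H - z = 7.962 m
t = 1.2 * 288.843 * 7.962 / 3.354 = 822.82 s

822.82 s


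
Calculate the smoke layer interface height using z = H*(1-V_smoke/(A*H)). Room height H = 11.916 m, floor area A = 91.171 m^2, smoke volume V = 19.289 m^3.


V/(A*H) = 0.017755
1 - 0.017755 = 0.98224
z = 11.916 * 0.98224 = 11.704 m

11.704 m


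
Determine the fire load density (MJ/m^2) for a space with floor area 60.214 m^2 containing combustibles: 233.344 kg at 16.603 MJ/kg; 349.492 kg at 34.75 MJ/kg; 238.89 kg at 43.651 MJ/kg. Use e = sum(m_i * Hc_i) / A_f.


Total energy = 233.344*16.603 + 349.492*34.75 + 238.89*43.651
= 3874.210 + 12144.847 + 10427.79
= 26446.84 MJ
e = 26446.84 / 60.214 = 439.21 MJ/m^2

439.21 MJ/m^2


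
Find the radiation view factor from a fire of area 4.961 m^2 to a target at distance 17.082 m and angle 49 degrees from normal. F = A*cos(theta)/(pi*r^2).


cos(49 deg) = 0.65606
pi*r^2 = 916.70
F = 4.961 * 0.65606 / 916.70 = 0.0035505

0.0035505


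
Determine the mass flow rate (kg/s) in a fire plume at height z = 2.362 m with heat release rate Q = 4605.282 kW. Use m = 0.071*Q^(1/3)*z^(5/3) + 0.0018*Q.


Q^(1/3) = 16.637
z^(5/3) = 4.1892
First term = 0.071 * 16.637 * 4.1892 = 4.9485
Second term = 0.0018 * 4605.282 = 8.2895
m = 13.238 kg/s

13.238 kg/s


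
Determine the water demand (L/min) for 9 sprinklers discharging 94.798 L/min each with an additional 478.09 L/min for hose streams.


Sprinkler demand = 9 * 94.798 = 853.182 L/min
Total = 853.182 + 478.09 = 1331.272 L/min

1331.272 L/min


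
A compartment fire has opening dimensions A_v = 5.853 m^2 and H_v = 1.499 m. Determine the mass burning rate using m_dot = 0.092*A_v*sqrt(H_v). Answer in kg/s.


sqrt(H_v) = 1.2243
m_dot = 0.092 * 5.853 * 1.2243 = 0.65928 kg/s

0.65928 kg/s


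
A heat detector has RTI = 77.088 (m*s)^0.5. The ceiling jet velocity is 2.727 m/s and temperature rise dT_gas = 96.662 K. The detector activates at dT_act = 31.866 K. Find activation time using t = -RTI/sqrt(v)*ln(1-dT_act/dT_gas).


dT_act/dT_gas = 0.32966
ln(1 - 0.32966) = -0.39998
t = -77.088 / sqrt(2.727) * -0.39998 = 18.671 s

18.671 s


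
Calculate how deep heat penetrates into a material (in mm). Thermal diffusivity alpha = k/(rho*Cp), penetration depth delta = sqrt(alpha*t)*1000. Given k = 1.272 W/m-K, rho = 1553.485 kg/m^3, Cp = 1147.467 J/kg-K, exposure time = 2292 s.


alpha = 1.272 / (1553.485 * 1147.467) = 7.1358e-07 m^2/s
alpha * t = 0.0016355
delta = sqrt(0.0016355) * 1000 = 40.441 mm

40.441 mm


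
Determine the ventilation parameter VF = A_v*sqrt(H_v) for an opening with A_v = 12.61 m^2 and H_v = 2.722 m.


sqrt(H_v) = 1.6498
VF = 12.61 * 1.6498 = 20.805 m^(5/2)

20.805 m^(5/2)


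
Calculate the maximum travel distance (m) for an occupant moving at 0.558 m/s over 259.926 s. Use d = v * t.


d = 0.558 * 259.926 = 145.04 m

145.04 m


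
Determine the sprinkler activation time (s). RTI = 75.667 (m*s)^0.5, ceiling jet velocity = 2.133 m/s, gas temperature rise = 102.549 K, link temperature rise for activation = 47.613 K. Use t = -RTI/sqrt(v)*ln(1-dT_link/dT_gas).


dT_link/dT_gas = 0.46430
ln(1 - 0.46430) = -0.62417
t = -75.667 / sqrt(2.133) * -0.62417 = 32.338 s

32.338 s


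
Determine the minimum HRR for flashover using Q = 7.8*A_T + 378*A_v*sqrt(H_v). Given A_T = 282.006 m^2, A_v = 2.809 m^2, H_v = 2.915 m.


7.8*A_T = 2199.6
sqrt(H_v) = 1.7073
378*A_v*sqrt(H_v) = 1812.9
Q = 2199.6 + 1812.9 = 4012.5 kW

4012.5 kW


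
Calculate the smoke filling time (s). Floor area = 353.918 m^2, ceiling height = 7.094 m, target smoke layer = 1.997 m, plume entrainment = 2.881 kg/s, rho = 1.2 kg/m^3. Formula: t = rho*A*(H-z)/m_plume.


H - z = 5.097 m
t = 1.2 * 353.918 * 5.097 / 2.881 = 751.37 s

751.37 s


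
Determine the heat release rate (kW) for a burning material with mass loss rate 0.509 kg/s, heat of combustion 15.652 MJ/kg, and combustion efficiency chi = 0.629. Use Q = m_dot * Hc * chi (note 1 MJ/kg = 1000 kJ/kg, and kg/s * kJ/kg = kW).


Hc = 15.652 MJ/kg = 15.652 * 1000 kJ/kg = 15652 kJ/kg
Q = 0.509 kg/s * 15652 kJ/kg * 0.629 = 5011.2 kW

5011.2 kW


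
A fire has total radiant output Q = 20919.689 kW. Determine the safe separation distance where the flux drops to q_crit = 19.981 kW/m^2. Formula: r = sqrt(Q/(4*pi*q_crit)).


4*pi*q_crit = 251.09
Q/(4*pi*q_crit) = 83.316
r = sqrt(83.316) = 9.1278 m

9.1278 m


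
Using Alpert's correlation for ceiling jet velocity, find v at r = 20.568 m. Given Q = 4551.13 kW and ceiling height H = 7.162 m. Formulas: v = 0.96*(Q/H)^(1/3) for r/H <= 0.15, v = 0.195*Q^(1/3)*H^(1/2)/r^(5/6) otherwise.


r/H = 20.568 / 7.162 = 2.8718
r/H > 0.15, so v = 0.195*Q^(1/3)*H^(1/2)/r^(5/6)
Q^(1/3) = 16.572
H^(1/2) = 2.6762
r^(5/6) = 12.426
v = 0.195 * 16.572 * 2.6762 / 12.426 = 0.69598 m/s

0.69598 m/s


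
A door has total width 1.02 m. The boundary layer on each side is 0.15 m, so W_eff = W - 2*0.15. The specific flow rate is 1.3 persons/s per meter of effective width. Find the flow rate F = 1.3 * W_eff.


W_eff = 1.02 - 0.30 = 0.72 m
F = 1.3 * 0.72 = 0.936 persons/s

0.936 persons/s


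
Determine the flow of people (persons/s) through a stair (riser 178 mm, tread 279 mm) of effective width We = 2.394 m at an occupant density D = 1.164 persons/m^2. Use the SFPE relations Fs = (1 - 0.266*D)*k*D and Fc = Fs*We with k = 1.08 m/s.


1 - 0.266*D = 1 - 0.266*1.164 = 0.69038
Fs = 0.69038 * 1.08 * 1.164 = 0.86789 persons/(s*m)
Fc = 0.86789 * 2.394 = 2.0777 persons/s

2.0777 persons/s


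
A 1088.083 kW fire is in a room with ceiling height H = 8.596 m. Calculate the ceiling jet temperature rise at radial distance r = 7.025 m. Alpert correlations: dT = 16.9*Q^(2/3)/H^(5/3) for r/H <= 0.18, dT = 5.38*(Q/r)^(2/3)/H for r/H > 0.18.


r/H = 7.025 / 8.596 = 0.81724
r/H > 0.18, so dT = 5.38*(Q/r)^(2/3)/H
Q/r = 154.89
(Q/r)^(2/3) = 28.841
dT = 5.38 * 28.841 / 8.596 = 18.051 K

18.051 K


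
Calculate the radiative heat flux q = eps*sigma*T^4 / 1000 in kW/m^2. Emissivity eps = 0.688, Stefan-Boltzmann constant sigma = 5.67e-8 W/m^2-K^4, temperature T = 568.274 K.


T^4 = 1.0429e+11
q = 0.688 * 5.67e-8 * 1.0429e+11 / 1000 = 4.0682 kW/m^2

4.0682 kW/m^2


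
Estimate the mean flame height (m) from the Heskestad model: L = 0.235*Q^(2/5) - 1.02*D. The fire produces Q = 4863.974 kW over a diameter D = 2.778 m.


Q^(2/5) = 29.840
0.235 * Q^(2/5) = 7.0124
1.02 * D = 2.8336
L = 4.1788 m

4.1788 m


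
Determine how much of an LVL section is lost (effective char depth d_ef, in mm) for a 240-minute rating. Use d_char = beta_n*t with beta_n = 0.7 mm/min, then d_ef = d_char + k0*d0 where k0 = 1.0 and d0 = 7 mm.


d_char = 0.7 * 240 = 168 mm
d_ef = 168 + 1.0*7 = 175 mm

175 mm


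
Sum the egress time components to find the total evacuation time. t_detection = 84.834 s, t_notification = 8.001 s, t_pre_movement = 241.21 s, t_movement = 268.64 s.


Total = 84.834 + 8.001 + 241.21 + 268.64 = 602.685 s

602.685 s


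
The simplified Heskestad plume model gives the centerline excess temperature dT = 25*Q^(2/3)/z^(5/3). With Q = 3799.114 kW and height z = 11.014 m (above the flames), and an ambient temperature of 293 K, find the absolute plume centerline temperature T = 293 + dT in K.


Q^(2/3) = 243.48
z^(5/3) = 54.522
dT = 25 * 243.48 / 54.522 = 111.64 K
T = 293 + 111.64 = 404.64 K

404.64 K


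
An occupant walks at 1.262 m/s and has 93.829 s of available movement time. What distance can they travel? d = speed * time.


d = 1.262 * 93.829 = 118.41 m

118.41 m


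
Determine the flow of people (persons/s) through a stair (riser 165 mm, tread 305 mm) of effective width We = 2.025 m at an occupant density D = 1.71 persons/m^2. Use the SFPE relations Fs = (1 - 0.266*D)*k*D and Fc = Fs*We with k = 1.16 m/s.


1 - 0.266*D = 1 - 0.266*1.71 = 0.54514
Fs = 0.54514 * 1.16 * 1.71 = 1.0813 persons/(s*m)
Fc = 1.0813 * 2.025 = 2.1897 persons/s

2.1897 persons/s


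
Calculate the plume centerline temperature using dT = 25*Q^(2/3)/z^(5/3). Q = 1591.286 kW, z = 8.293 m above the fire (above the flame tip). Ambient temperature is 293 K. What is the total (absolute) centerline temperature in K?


Q^(2/3) = 136.30
z^(5/3) = 33.977
dT = 25 * 136.30 / 33.977 = 100.29 K
T = 293 + 100.29 = 393.29 K

393.29 K


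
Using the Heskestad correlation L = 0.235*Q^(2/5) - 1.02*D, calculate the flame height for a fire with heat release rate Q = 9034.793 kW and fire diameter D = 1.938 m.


Q^(2/5) = 38.227
0.235 * Q^(2/5) = 8.9833
1.02 * D = 1.9768
L = 7.0065 m

7.0065 m


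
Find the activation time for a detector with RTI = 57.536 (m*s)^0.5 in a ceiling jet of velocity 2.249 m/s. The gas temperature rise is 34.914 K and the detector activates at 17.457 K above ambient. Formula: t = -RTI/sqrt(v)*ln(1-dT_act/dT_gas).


dT_act/dT_gas = 0.5
ln(1 - 0.5) = -0.69315
t = -57.536 / sqrt(2.249) * -0.69315 = 26.593 s

26.593 s


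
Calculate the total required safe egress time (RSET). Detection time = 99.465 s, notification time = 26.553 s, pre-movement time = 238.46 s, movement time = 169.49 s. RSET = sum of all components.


Total = 99.465 + 26.553 + 238.46 + 169.49 = 533.968 s

533.968 s


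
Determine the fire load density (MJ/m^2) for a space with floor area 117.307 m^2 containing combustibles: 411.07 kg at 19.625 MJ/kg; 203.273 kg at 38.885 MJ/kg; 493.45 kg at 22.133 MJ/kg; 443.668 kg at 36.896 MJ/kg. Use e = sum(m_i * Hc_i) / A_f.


Total energy = 411.07*19.625 + 203.273*38.885 + 493.45*22.133 + 443.668*36.896
= 8067.249 + 7904.271 + 10921.53 + 16369.57
= 43262.62 MJ
e = 43262.62 / 117.307 = 368.80 MJ/m^2

368.80 MJ/m^2


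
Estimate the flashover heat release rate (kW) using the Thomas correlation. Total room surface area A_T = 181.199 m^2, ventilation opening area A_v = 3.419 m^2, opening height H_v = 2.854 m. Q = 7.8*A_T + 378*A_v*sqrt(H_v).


7.8*A_T = 1413.4
sqrt(H_v) = 1.6894
378*A_v*sqrt(H_v) = 2183.3
Q = 1413.4 + 2183.3 = 3596.7 kW

3596.7 kW


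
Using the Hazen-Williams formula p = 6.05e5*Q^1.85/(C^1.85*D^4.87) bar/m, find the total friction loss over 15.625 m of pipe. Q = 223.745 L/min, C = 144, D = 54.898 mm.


Q^1.85 = 22235
C^1.85 = 9839.4
D^4.87 = 2.9624e+08
p/m = 0.0046152 bar/m
p_total = 0.0046152 * 15.625 = 0.072112 bar

0.072112 bar


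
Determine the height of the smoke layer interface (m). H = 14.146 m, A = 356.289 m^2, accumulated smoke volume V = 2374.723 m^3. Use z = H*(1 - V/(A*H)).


V/(A*H) = 0.47117
1 - 0.47117 = 0.52883
z = 14.146 * 0.52883 = 7.4808 m

7.4808 m


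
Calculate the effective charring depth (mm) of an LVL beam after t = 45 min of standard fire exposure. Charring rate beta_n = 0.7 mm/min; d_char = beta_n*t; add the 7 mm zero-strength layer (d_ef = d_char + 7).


d_char = 0.7 * 45 = 31.5 mm
d_ef = 31.5 + 1.0*7 = 38.5 mm

38.5 mm


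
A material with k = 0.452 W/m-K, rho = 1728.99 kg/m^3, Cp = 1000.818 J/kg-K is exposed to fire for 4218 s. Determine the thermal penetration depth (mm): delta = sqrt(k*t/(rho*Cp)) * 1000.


alpha = 0.452 / (1728.99 * 1000.818) = 2.6121e-07 m^2/s
alpha * t = 0.0011018
delta = sqrt(0.0011018) * 1000 = 33.193 mm

33.193 mm


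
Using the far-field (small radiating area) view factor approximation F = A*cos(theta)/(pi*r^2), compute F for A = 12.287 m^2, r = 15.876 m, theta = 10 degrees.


cos(10 deg) = 0.98481
pi*r^2 = 791.83
F = 12.287 * 0.98481 / 791.83 = 0.015281

0.015281


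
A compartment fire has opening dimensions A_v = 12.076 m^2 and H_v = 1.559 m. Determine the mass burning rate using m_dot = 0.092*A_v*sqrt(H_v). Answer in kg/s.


sqrt(H_v) = 1.2486
m_dot = 0.092 * 12.076 * 1.2486 = 1.3872 kg/s

1.3872 kg/s


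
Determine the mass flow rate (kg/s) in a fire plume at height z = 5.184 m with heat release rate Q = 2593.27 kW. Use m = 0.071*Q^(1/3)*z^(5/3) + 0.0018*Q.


Q^(1/3) = 13.739
z^(5/3) = 15.528
First term = 0.071 * 13.739 * 15.528 = 15.147
Second term = 0.0018 * 2593.27 = 4.6679
m = 19.815 kg/s

19.815 kg/s


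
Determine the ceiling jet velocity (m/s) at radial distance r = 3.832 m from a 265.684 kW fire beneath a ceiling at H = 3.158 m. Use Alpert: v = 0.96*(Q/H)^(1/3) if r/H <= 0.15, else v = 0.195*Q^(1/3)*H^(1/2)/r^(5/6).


r/H = 3.832 / 3.158 = 1.2134
r/H > 0.15, so v = 0.195*Q^(1/3)*H^(1/2)/r^(5/6)
Q^(1/3) = 6.4287
H^(1/2) = 1.7771
r^(5/6) = 3.0633
v = 0.195 * 6.4287 * 1.7771 / 3.0633 = 0.72723 m/s

0.72723 m/s


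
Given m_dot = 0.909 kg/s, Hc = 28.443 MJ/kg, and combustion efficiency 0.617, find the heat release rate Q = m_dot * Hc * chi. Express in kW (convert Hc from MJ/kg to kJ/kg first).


Hc = 28.443 MJ/kg = 28.443 * 1000 kJ/kg = 28443 kJ/kg
Q = 0.909 kg/s * 28443 kJ/kg * 0.617 = 15952 kW

15952 kW


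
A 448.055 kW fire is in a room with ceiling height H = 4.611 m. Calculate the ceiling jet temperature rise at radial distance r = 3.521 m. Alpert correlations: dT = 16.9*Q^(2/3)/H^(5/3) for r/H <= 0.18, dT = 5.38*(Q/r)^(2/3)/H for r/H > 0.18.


r/H = 3.521 / 4.611 = 0.76361
r/H > 0.18, so dT = 5.38*(Q/r)^(2/3)/H
Q/r = 127.25
(Q/r)^(2/3) = 25.299
dT = 5.38 * 25.299 / 4.611 = 29.519 K

29.519 K


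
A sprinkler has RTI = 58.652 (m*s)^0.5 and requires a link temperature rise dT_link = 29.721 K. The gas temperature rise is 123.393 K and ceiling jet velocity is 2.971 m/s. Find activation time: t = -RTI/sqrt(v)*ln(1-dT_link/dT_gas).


dT_link/dT_gas = 0.24086
ln(1 - 0.24086) = -0.27558
t = -58.652 / sqrt(2.971) * -0.27558 = 9.3772 s

9.3772 s


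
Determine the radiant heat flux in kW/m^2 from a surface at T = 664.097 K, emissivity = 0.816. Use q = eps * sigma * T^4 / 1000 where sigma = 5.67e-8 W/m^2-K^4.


T^4 = 1.9450e+11
q = 0.816 * 5.67e-8 * 1.9450e+11 / 1000 = 8.9991 kW/m^2

8.9991 kW/m^2


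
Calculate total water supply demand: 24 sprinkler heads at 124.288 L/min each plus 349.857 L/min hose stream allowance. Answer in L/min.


Sprinkler demand = 24 * 124.288 = 2982.912 L/min
Total = 2982.912 + 349.857 = 3332.769 L/min

3332.769 L/min


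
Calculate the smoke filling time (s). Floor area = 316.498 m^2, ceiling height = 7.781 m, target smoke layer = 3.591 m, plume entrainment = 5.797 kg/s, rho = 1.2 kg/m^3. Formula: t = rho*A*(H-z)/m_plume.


H - z = 4.19 m
t = 1.2 * 316.498 * 4.19 / 5.797 = 274.51 s

274.51 s


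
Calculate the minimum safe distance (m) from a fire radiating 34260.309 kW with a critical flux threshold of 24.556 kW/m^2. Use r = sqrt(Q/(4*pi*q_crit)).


4*pi*q_crit = 308.58
Q/(4*pi*q_crit) = 111.03
r = sqrt(111.03) = 10.537 m

10.537 m


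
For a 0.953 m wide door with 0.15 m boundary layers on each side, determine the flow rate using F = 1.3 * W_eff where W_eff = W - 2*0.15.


W_eff = 0.953 - 0.30 = 0.653 m
F = 1.3 * 0.653 = 0.84890 persons/s

0.84890 persons/s


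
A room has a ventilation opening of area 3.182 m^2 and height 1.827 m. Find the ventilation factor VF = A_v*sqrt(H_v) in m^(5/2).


sqrt(H_v) = 1.3517
VF = 3.182 * 1.3517 = 4.3010 m^(5/2)

4.3010 m^(5/2)


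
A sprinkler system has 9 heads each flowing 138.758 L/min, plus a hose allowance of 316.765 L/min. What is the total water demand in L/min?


Sprinkler demand = 9 * 138.758 = 1248.822 L/min
Total = 1248.822 + 316.765 = 1565.587 L/min

1565.587 L/min


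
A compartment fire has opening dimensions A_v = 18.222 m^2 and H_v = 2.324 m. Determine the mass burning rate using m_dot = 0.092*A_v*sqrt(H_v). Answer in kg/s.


sqrt(H_v) = 1.5245
m_dot = 0.092 * 18.222 * 1.5245 = 2.5557 kg/s

2.5557 kg/s


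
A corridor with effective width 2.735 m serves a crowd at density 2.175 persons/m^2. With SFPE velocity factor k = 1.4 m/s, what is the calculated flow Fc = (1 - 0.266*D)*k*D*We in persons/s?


1 - 0.266*D = 1 - 0.266*2.175 = 0.42145
Fs = 0.42145 * 1.4 * 2.175 = 1.2833 persons/(s*m)
Fc = 1.2833 * 2.735 = 3.5099 persons/s

3.5099 persons/s


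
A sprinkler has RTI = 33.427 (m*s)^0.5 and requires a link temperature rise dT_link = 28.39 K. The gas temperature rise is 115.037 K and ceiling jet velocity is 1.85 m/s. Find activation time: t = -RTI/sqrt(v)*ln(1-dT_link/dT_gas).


dT_link/dT_gas = 0.24679
ln(1 - 0.24679) = -0.28341
t = -33.427 / sqrt(1.85) * -0.28341 = 6.9651 s

6.9651 s
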